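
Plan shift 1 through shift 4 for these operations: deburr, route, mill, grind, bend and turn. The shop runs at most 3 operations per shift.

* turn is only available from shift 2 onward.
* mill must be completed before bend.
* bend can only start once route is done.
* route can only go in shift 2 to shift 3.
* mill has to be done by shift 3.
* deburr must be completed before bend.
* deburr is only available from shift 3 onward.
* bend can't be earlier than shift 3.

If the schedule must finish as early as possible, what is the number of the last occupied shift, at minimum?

shift 4

The precedence chain requires at least 2 distinct shifts.
With at most 3 per shift and 6 operations, at least 2 shifts are needed.
Propagating the time windows through the other constraints, bend can't land before shift 4, so the schedule must run through at least shift 4.
4 works (last occupied shift: shift 4): for example bend in shift 4; route in shift 2; mill in shift 1; turn in shift 2; deburr in shift 3; grind in shift 1.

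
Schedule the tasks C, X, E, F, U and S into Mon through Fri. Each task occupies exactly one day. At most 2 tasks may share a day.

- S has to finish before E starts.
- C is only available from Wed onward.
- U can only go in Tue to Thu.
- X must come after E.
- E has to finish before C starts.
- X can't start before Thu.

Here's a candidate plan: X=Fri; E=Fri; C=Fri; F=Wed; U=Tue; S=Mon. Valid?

Invalid. At most 2 tasks may share a day.

U can only go in Tue to Thu — holds.
X can't start before Thu — holds.
C is only available from Wed onward — holds.
E has to finish before C starts — violated.
X must come after E — violated.
S has to finish before E starts — holds.
At most 2 tasks may share a day — violated.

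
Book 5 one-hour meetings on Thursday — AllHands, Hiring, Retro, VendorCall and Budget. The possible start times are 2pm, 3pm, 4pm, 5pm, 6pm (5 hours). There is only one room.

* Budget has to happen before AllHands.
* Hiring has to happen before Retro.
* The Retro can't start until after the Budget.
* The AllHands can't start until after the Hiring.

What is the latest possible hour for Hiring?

4pm

Downstream work caps Hiring at 5pm.
Hiring at 4pm is achievable: VendorCall=3pm, Retro=6pm, AllHands=5pm, Budget=2pm, Hiring=4pm.
Nothing later works — the capacity limit rule out every hour after 4pm.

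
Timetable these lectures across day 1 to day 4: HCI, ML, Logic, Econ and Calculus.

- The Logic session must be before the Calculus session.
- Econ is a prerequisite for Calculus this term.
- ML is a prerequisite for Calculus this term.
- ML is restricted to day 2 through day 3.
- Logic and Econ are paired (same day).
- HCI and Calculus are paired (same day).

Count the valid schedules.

8

Splitting on HCI: it can be day 3 (2), day 4 (6). Listing each branch's schedules as (ML, Logic, Econ, Calculus) by day number:
HCI=day 3: (2,1,1,3) (2,2,2,3) — 2.
HCI=day 4: (2,1,1,4) (2,2,2,4) (2,3,3,4) (3,1,1,4) (3,2,2,4) (3,3,3,4) — 6.
Summing: 2 + 6 = 8.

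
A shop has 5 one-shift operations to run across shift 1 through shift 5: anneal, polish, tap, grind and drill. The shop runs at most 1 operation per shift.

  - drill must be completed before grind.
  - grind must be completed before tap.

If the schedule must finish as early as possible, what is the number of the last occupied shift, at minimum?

The precedence chain requires at least 3 distinct shifts.
With at most 1 per shift and 5 operations, at least 5 shifts are needed.
5 works (last occupied shift: shift 5): for example tap -> shift 3; drill -> shift 1; polish -> shift 5; grind -> shift 2; anneal -> shift 4.

shift 5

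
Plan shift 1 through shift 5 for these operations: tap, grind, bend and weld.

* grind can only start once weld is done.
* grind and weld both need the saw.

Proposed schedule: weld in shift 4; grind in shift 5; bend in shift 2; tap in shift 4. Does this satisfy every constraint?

grind and weld both need the saw — holds.
grind can only start once weld is done — holds.

Yes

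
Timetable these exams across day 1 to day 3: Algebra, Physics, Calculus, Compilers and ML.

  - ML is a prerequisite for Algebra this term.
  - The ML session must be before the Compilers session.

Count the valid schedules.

Splitting on Algebra: it can be day 2 (18), day 3 (27). Listing each branch's schedules as (Physics, Calculus, Compilers, ML) by day number:
Algebra=day 2: (1,1,2,1) (1,1,3,1) (1,2,2,1) (1,2,3,1) (1,3,2,1) (1,3,3,1) (2,1,2,1) (2,1,3,1) (2,2,2,1) (2,2,3,1) (2,3,2,1) (2,3,3,1) (3,1,2,1) (3,1,3,1) (3,2,2,1) (3,2,3,1) (3,3,2,1) (3,3,3,1) — 18.
Algebra=day 3: (1,1,2,1) (1,1,3,1) (1,1,3,2) (1,2,2,1) (1,2,3,1) (1,2,3,2) (1,3,2,1) (1,3,3,1) (1,3,3,2) (2,1,2,1) (2,1,3,1) (2,1,3,2) (2,2,2,1) (2,2,3,1) (2,2,3,2) (2,3,2,1) (2,3,3,1) (2,3,3,2) (3,1,2,1) (3,1,3,1) (3,1,3,2) (3,2,2,1) (3,2,3,1) (3,2,3,2) (3,3,2,1) (3,3,3,1) (3,3,3,2) — 27.
Summing: 18 + 27 = 45.

45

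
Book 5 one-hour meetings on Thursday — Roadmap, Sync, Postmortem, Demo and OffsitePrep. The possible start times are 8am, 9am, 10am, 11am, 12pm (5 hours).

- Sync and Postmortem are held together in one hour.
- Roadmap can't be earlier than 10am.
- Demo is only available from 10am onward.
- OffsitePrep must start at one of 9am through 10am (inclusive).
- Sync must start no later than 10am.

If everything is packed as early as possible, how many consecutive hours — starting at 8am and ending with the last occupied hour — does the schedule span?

Roadmap can't be placed before 10am — that is hour 3 counting from 8am — so the schedule must run through at least 3 hours.
3 works (last occupied hour: 10am): for example Demo=10am; Roadmap=10am; Sync=8am; Postmortem=8am; OffsitePrep=9am.

3 hours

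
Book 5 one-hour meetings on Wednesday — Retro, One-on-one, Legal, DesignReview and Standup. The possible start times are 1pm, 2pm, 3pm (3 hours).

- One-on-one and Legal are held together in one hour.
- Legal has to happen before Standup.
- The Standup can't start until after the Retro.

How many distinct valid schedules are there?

15

Splitting on Retro: it can be 1pm (9), 2pm (6). Listing each branch's schedules as (One-on-one, Legal, DesignReview, Standup):
Retro=1pm: (1pm,1pm,1pm,2pm) (1pm,1pm,1pm,3pm) (1pm,1pm,2pm,2pm) (1pm,1pm,2pm,3pm) (1pm,1pm,3pm,2pm) (1pm,1pm,3pm,3pm) (2pm,2pm,1pm,3pm) (2pm,2pm,2pm,3pm) (2pm,2pm,3pm,3pm) — 9.
Retro=2pm: (1pm,1pm,1pm,3pm) (1pm,1pm,2pm,3pm) (1pm,1pm,3pm,3pm) (2pm,2pm,1pm,3pm) (2pm,2pm,2pm,3pm) (2pm,2pm,3pm,3pm) — 6.
Summing: 9 + 6 = 15.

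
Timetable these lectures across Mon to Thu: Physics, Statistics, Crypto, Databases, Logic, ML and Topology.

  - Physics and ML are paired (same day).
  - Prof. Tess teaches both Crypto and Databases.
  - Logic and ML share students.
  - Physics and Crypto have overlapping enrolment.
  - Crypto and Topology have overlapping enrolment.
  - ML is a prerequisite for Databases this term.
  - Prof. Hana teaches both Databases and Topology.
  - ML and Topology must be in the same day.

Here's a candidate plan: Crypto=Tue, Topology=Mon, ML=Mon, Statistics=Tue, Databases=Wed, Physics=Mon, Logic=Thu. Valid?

Yes

ML is a prerequisite for Databases this term — holds.
Crypto and Topology have overlapping enrolment — holds.
Physics and Crypto have overlapping enrolment — holds.
ML and Topology must be in the same day — holds.
Prof. Tess teaches both Crypto and Databases — holds.
Prof. Hana teaches both Databases and Topology — holds.
Physics and ML are paired (same day) — holds.
Logic and ML share students — holds.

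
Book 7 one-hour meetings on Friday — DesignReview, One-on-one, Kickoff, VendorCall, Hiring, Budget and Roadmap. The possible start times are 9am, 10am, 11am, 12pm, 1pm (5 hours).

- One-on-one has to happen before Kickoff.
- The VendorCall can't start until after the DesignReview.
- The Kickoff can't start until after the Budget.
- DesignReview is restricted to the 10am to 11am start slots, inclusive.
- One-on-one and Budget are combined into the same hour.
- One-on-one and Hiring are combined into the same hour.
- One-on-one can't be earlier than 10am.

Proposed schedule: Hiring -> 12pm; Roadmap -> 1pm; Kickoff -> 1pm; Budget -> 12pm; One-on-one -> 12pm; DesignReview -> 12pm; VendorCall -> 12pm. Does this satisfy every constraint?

No — it violates: DesignReview is restricted to the 10am to 11am start slots, inclusive

DesignReview is restricted to the 10am to 11am start slots, inclusive — violated.
The VendorCall can't start until after the DesignReview — violated.
One-on-one can't be earlier than 10am — holds.
One-on-one and Budget are combined into the same hour — holds.
One-on-one and Hiring are combined into the same hour — holds.
One-on-one has to happen before Kickoff — holds.
The Kickoff can't start until after the Budget — holds.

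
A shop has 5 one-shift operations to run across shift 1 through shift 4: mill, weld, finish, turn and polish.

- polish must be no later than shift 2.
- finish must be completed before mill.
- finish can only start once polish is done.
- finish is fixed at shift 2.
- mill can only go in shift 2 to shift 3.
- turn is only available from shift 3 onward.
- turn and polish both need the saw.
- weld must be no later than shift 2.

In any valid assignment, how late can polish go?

shift 1

Polish's own window allows nothing later than shift 2; downstream work caps polish at shift 1.
polish at shift 1 is achievable: polish in shift 1, turn in shift 3, mill in shift 3, weld in shift 1, finish in shift 2.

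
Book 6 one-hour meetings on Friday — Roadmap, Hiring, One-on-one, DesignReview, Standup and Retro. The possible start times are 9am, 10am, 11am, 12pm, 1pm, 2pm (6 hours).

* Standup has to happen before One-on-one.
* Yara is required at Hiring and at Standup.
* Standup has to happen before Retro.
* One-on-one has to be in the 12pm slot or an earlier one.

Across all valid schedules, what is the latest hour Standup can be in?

Downstream work caps Standup at 11am.
Standup at 11am is achievable: One-on-one=12pm; Roadmap=9am; DesignReview=9am; Retro=12pm; Standup=11am; Hiring=9am.

11am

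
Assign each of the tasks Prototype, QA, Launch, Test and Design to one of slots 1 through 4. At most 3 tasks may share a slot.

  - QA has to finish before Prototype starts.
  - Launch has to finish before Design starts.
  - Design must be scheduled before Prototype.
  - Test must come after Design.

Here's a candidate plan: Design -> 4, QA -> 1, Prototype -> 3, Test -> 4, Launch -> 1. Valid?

Design must be scheduled before Prototype — violated.
At most 3 tasks may share a slot — holds.
Launch has to finish before Design starts — holds.
Test must come after Design — violated.
QA has to finish before Prototype starts — holds.

No. Design must be scheduled before Prototype is not satisfied.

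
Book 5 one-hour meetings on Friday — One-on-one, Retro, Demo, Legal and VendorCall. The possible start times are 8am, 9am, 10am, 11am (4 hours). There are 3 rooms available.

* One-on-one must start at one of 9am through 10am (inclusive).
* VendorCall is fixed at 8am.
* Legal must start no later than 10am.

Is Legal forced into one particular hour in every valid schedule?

Legal can be 8am (e.g. Demo -> 9am; One-on-one -> 9am; Retro -> 8am; VendorCall -> 8am; Legal -> 8am) or 9am (e.g. VendorCall=8am; Retro=8am; Demo=8am; One-on-one=9am; Legal=9am).

No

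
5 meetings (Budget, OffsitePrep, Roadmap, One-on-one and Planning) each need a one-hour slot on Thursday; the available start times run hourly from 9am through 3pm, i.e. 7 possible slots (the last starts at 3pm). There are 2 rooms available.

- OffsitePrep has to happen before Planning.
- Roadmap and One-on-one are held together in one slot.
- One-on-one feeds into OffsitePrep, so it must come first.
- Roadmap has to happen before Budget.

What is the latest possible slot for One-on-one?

1pm

Downstream work caps One-on-one at 1pm.
One-on-one at 1pm is achievable: Budget in 2pm, One-on-one in 1pm, OffsitePrep in 2pm, Roadmap in 1pm, Planning in 3pm.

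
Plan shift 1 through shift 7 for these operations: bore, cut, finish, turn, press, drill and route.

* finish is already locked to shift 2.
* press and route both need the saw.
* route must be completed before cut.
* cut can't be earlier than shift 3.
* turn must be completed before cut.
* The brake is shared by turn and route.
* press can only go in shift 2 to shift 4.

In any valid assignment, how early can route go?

shift 1

Downstream work caps route at shift 6.
route at shift 1 is achievable: turn -> shift 2, finish -> shift 2, drill -> shift 1, press -> shift 2, route -> shift 1, bore -> shift 1, cut -> shift 3.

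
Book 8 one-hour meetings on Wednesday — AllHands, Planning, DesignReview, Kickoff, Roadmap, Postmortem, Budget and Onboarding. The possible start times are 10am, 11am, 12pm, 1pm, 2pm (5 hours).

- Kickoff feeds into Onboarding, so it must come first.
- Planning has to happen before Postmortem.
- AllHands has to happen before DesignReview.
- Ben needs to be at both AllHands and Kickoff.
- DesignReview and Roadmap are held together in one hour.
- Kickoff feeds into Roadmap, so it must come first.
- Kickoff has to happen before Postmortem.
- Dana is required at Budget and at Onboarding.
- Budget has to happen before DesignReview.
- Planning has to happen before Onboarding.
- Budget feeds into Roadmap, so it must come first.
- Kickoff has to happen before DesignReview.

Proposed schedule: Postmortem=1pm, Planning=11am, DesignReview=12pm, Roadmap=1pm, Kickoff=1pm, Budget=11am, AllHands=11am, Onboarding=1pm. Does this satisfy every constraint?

No. Kickoff has to happen before DesignReview is not satisfied.

DesignReview and Roadmap are held together in one hour — violated.
Ben needs to be at both AllHands and Kickoff — holds.
Planning has to happen before Postmortem — holds.
Budget feeds into Roadmap, so it must come first — holds.
Kickoff has to happen before Postmortem — violated.
Kickoff feeds into Roadmap, so it must come first — violated.
AllHands has to happen before DesignReview — holds.
Planning has to happen before Onboarding — holds.
Kickoff feeds into Onboarding, so it must come first — violated.
Dana is required at Budget and at Onboarding — holds.
Kickoff has to happen before DesignReview — violated.
Budget has to happen before DesignReview — holds.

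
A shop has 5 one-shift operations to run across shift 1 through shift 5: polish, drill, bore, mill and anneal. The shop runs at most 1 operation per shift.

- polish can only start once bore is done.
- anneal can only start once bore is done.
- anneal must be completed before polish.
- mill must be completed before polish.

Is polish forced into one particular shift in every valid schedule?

No

polish can be shift 4 (e.g. anneal in shift 2; mill in shift 3; polish in shift 4; drill in shift 5; bore in shift 1) or shift 5 (e.g. polish=shift 5; anneal=shift 2; mill=shift 3; drill=shift 4; bore=shift 1).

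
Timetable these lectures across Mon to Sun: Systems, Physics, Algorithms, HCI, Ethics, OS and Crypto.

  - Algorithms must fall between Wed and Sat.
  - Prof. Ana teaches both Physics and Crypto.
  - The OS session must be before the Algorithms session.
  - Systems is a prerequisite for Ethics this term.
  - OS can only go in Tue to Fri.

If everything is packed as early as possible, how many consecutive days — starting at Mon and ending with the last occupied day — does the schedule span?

The precedence chain requires at least 2 distinct days.
Algorithms can't be placed before Wed — that is day 3 counting from Mon — so the schedule must run through at least 3 days.
3 works (last occupied day: Wed): for example Ethics=Tue, Algorithms=Wed, Crypto=Tue, Systems=Mon, Physics=Mon, OS=Tue, HCI=Mon.

3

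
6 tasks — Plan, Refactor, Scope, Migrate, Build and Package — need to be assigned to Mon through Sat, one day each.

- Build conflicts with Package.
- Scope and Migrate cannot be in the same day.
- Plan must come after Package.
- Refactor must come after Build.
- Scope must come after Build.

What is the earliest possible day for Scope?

Tue

Precedence pushes Scope to at least Tue.
Scope at Tue is achievable: Migrate in Mon; Package in Tue; Build in Mon; Scope in Tue; Plan in Wed; Refactor in Tue.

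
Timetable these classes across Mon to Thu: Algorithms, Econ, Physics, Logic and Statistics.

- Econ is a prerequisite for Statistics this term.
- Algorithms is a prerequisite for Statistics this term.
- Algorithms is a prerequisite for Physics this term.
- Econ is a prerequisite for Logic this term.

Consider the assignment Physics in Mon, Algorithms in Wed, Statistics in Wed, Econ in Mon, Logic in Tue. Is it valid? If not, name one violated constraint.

Econ is a prerequisite for Statistics this term — holds.
Algorithms is a prerequisite for Physics this term — violated.
Econ is a prerequisite for Logic this term — holds.
Algorithms is a prerequisite for Statistics this term — violated.

No. Algorithms is a prerequisite for Physics this term is not satisfied.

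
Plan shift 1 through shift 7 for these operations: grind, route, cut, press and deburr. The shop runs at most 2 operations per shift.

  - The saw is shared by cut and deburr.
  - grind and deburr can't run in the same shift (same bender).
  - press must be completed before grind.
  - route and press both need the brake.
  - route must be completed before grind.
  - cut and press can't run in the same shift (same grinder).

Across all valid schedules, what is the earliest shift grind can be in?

Precedence pushes grind to at least shift 2.
grind at shift 3 is achievable: grind in shift 3; deburr in shift 2; route in shift 1; press in shift 2; cut in shift 1.
Nothing earlier works — the conflict and capacity constraints rule out every shift before shift 3.

shift 3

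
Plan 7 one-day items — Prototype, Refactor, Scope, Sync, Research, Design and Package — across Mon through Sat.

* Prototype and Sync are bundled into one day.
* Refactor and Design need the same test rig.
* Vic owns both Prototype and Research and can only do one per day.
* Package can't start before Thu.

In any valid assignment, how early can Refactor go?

Mon

Refactor at Mon is achievable: Sync=Mon, Design=Tue, Refactor=Mon, Scope=Mon, Prototype=Mon, Research=Tue, Package=Thu.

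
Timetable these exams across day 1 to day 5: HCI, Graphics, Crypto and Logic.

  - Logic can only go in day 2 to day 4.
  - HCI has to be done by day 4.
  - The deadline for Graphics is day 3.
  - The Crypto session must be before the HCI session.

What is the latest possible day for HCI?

Precedence pushes HCI to at least day 2; HCI's own window allows nothing later than day 4.
HCI at day 4 is achievable: HCI=day 4, Crypto=day 1, Graphics=day 1, Logic=day 2.

day 4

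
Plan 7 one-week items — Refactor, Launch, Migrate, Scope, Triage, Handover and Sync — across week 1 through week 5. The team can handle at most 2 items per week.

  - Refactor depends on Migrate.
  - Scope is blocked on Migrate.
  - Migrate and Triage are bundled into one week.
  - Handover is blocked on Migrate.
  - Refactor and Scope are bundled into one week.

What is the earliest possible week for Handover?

week 2

Precedence pushes Handover to at least week 2.
Handover at week 2 is achievable: Refactor in week 3; Migrate in week 1; Triage in week 1; Scope in week 3; Launch in week 2; Handover in week 2; Sync in week 4.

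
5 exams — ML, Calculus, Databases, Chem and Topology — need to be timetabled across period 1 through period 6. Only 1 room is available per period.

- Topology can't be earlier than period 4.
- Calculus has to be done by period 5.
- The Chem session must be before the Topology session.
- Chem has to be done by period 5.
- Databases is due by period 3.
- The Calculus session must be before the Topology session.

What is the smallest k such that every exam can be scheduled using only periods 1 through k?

5

The precedence chain requires at least 2 distinct periods.
With at most 1 per period and 5 exams, at least 5 periods are needed.
Topology can't be placed before period 4, so the schedule must run through at least period 4.
5 works (last occupied period: period 5): for example Calculus in period 2; Databases in period 1; ML in period 5; Chem in period 3; Topology in period 4.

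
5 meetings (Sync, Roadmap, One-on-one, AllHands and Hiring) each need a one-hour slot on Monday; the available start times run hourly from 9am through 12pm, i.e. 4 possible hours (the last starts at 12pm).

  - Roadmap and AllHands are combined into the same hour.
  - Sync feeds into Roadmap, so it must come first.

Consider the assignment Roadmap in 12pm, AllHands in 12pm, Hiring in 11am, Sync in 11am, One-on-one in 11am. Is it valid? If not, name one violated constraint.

Valid

Sync feeds into Roadmap, so it must come first — holds.
Roadmap and AllHands are combined into the same hour — holds.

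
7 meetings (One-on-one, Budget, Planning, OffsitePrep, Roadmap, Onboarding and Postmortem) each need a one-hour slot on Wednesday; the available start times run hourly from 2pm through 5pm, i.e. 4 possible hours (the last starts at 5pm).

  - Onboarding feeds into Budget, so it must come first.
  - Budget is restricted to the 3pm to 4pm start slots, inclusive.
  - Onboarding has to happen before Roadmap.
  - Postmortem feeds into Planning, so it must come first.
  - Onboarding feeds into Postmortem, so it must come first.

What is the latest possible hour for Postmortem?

4pm

Precedence pushes Postmortem to at least 3pm; downstream work caps Postmortem at 4pm.
Postmortem at 4pm is achievable: Planning -> 5pm, One-on-one -> 2pm, Onboarding -> 2pm, Roadmap -> 3pm, Budget -> 3pm, Postmortem -> 4pm, OffsitePrep -> 2pm.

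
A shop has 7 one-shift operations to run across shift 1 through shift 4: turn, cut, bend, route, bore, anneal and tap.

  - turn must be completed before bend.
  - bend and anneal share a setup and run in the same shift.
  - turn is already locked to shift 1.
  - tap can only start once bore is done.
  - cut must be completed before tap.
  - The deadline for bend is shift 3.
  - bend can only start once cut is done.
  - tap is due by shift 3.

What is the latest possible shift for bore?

shift 2

Downstream work caps bore at shift 2.
bore at shift 2 is achievable: bend=shift 2; anneal=shift 2; route=shift 1; bore=shift 2; tap=shift 3; turn=shift 1; cut=shift 1.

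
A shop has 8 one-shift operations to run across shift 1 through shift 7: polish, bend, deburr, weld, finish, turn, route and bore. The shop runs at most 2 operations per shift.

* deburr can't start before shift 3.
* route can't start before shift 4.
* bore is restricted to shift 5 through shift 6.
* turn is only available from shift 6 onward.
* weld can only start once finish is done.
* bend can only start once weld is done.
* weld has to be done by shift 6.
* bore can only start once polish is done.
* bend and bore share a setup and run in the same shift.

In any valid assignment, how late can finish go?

Downstream work caps finish at shift 4.
finish at shift 4 is achievable: finish=shift 4; polish=shift 1; bore=shift 6; turn=shift 7; bend=shift 6; route=shift 4; deburr=shift 3; weld=shift 5.

shift 4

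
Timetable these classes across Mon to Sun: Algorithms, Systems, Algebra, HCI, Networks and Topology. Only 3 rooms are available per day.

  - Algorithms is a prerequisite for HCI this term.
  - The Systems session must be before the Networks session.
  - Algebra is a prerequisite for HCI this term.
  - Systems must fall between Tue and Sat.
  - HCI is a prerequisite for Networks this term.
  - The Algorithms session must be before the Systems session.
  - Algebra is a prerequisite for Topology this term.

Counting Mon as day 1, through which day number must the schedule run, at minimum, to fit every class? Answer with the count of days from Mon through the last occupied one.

3 days

The precedence chain requires at least 3 distinct days.
With at most 3 per day and 6 classes, at least 2 days are needed.
3 works (last occupied day: Wed): for example Systems in Tue, HCI in Tue, Networks in Wed, Algorithms in Mon, Topology in Tue, Algebra in Mon.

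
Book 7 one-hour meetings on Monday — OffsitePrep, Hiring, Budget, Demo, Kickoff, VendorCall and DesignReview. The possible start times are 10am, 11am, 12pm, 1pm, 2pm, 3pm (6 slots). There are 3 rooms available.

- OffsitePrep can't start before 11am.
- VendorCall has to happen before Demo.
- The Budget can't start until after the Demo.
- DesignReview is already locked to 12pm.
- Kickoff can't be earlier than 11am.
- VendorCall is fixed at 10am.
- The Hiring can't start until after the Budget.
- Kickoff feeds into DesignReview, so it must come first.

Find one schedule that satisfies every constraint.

DesignReview -> 12pm, Budget -> 12pm, Demo -> 11am, Hiring -> 1pm, VendorCall -> 10am, OffsitePrep -> 11am, Kickoff -> 11am

Checking: Kickoff(11am) before DesignReview(12pm); VendorCall(10am) before Demo(11am); Budget(12pm) before Hiring(1pm); Demo(11am) before Budget(12pm); Kickoff=11am in [11am,3pm]; DesignReview=12pm in [12pm,12pm]; OffsitePrep=11am in [11am,3pm]; VendorCall=10am in [10am,10am]; max 3 per slot (cap 3).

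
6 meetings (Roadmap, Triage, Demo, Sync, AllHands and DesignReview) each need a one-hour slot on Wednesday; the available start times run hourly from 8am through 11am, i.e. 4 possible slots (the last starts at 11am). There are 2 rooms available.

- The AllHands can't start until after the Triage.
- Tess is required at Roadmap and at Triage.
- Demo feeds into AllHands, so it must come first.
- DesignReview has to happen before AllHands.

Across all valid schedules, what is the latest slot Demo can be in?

Downstream work caps Demo at 10am.
Demo at 10am is achievable: Sync=9am; Demo=10am; DesignReview=8am; Triage=8am; AllHands=11am; Roadmap=9am.

10am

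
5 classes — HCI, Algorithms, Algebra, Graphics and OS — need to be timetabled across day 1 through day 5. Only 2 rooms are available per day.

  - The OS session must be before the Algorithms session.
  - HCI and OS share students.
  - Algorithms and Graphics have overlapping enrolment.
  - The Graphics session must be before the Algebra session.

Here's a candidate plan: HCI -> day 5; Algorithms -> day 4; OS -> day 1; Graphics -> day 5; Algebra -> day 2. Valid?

HCI and OS share students — holds.
The Graphics session must be before the Algebra session — violated.
Algorithms and Graphics have overlapping enrolment — holds.
Only 2 rooms are available per day — holds.
The OS session must be before the Algorithms session — holds.

Invalid. The Graphics session must be before the Algebra session.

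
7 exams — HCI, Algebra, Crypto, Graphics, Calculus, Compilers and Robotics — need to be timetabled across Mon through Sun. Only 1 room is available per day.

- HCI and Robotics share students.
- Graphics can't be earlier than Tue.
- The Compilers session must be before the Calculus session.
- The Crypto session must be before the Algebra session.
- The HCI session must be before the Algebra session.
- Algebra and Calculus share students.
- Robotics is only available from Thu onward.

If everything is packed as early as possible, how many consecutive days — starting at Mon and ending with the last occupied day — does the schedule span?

7

The precedence chain requires at least 2 distinct days.
With at most 1 per day and 7 exams, at least 7 days are needed.
Robotics can't be placed before Thu — that is day 4 counting from Mon — so the schedule must run through at least 4 days.
7 works (last occupied day: Sun): for example Algebra=Fri; Crypto=Wed; Calculus=Sun; Robotics=Thu; HCI=Mon; Compilers=Sat; Graphics=Tue.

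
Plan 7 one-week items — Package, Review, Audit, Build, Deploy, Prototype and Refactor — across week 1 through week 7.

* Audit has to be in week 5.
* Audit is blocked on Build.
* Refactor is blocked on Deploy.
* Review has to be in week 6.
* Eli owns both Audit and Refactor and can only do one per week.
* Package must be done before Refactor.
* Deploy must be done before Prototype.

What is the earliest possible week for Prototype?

week 2

Precedence pushes Prototype to at least week 2.
Prototype at week 2 is achievable: Deploy -> week 1; Prototype -> week 2; Build -> week 1; Review -> week 6; Refactor -> week 2; Audit -> week 5; Package -> week 1.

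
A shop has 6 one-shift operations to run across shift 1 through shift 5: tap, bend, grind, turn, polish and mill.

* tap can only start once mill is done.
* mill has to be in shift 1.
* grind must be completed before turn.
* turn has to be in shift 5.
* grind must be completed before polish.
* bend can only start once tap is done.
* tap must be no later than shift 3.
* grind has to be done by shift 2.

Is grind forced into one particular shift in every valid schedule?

No

grind can be shift 1 (e.g. tap in shift 2, mill in shift 1, turn in shift 5, bend in shift 3, grind in shift 1, polish in shift 2) or shift 2 (e.g. tap=shift 2, turn=shift 5, polish=shift 3, grind=shift 2, bend=shift 3, mill=shift 1).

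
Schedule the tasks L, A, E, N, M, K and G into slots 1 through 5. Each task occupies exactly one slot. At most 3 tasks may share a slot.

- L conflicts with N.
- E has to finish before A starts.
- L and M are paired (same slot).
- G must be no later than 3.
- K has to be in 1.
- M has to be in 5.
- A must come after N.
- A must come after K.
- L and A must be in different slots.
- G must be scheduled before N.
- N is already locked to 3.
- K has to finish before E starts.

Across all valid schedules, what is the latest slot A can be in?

4

Precedence pushes A to at least 4.
A at 4 is achievable: M=5; G=1; N=3; L=5; A=4; K=1; E=2.
Nothing later works — the conflict and capacity constraints rule out every slot after 4.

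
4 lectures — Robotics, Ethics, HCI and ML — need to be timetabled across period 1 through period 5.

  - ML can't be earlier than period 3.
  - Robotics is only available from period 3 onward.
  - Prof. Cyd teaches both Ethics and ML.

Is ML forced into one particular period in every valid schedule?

ML can be period 3 (e.g. ML -> period 3, Robotics -> period 3, HCI -> period 1, Ethics -> period 1) or period 4 (e.g. ML -> period 4; Robotics -> period 3; HCI -> period 1; Ethics -> period 1).

No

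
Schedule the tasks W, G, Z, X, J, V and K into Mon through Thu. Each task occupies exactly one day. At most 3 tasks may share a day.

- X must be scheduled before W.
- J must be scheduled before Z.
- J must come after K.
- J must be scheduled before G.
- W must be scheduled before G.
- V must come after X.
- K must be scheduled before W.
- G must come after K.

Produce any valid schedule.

X -> Mon; W -> Tue; Z -> Wed; J -> Tue; V -> Tue; K -> Mon; G -> Wed

Checking: X(Mon) before V(Tue); K(Mon) before W(Tue); W(Tue) before G(Wed); K(Mon) before J(Tue); K(Mon) before G(Wed); J(Tue) before Z(Wed); X(Mon) before W(Tue); J(Tue) before G(Wed); max 3 per day (cap 3).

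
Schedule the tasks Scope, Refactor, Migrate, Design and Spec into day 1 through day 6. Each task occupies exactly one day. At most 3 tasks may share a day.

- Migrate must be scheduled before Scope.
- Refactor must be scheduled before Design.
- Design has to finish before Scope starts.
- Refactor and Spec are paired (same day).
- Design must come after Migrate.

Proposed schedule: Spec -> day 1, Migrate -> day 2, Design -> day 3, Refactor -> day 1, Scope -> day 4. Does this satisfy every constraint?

Refactor and Spec are paired (same day) — holds.
Design must come after Migrate — holds.
Migrate must be scheduled before Scope — holds.
Refactor must be scheduled before Design — holds.
Design has to finish before Scope starts — holds.
At most 3 tasks may share a day — holds.

Yes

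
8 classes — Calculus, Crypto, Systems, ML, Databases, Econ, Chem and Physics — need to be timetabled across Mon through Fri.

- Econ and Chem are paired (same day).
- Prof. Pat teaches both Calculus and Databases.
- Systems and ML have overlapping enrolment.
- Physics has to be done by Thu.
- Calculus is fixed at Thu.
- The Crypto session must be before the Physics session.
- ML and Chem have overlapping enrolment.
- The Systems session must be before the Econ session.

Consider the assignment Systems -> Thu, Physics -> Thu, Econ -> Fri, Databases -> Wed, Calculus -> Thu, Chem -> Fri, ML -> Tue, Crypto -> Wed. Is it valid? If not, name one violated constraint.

Yes, all constraints hold

The Crypto session must be before the Physics session — holds.
Systems and ML have overlapping enrolment — holds.
Physics has to be done by Thu — holds.
The Systems session must be before the Econ session — holds.
Econ and Chem are paired (same day) — holds.
Prof. Pat teaches both Calculus and Databases — holds.
ML and Chem have overlapping enrolment — holds.
Calculus is fixed at Thu — holds.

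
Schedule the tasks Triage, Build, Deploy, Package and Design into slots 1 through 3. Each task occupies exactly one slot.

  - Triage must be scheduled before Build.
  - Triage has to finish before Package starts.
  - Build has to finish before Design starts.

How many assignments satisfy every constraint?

Splitting on Deploy: it can be 1 (2), 2 (2), 3 (2). Listing each branch's schedules as (Triage, Build, Package, Design):
Deploy=1: (1,2,2,3) (1,2,3,3) — 2.
Deploy=2: (1,2,2,3) (1,2,3,3) — 2.
Deploy=3: (1,2,2,3) (1,2,3,3) — 2.
Summing: 2 + 2 + 2 = 6.

6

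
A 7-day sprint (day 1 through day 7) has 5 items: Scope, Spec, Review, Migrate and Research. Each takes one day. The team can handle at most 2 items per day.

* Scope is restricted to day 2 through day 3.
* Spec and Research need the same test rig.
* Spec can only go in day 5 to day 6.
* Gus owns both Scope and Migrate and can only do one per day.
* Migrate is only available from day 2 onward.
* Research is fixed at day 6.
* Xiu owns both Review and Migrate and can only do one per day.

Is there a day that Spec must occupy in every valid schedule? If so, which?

day 5

Spec's window is day 5–day 6.
Research is fixed at day 6, and Spec can't share a day with Research.
So Spec must be day 5.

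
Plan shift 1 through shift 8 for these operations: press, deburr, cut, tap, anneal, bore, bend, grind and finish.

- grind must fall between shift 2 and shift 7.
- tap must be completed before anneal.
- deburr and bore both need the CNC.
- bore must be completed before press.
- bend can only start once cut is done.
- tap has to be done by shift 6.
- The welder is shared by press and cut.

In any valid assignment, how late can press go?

shift 8

Precedence pushes press to at least shift 2.
press at shift 8 is achievable: bore in shift 1; cut in shift 1; anneal in shift 2; tap in shift 1; press in shift 8; deburr in shift 2; finish in shift 1; grind in shift 2; bend in shift 2.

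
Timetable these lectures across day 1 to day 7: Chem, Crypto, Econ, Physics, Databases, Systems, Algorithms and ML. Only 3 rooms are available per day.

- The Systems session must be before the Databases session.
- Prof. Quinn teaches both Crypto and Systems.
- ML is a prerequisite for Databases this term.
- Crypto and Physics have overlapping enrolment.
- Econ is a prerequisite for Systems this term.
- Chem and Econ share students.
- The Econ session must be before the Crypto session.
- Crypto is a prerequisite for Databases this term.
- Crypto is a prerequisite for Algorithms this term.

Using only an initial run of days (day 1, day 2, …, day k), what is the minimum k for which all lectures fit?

The precedence chain requires at least 3 distinct days.
With at most 3 per day and 8 lectures, at least 3 days are needed.
Could 3 days be enough, i.e. nothing placed later than day 3? No: Crypto must come after Econ (at day 1 or later) → {day 2, day 3}; Econ must come before Crypto (at day 3 or earlier) → {day 1, day 2}; Systems must come after Econ (at day 1 or later) → {day 2, day 3}; Algorithms must come after Crypto (at day 2 or later) → {day 3}; Crypto must come before Algorithms (at day 3 or earlier) → {day 2}; Databases must come after Crypto (at day 2 or later) → {day 3}; Systems must come before Databases (at day 3 or earlier) → {day 2}; Systems can't share with Crypto (day 2) → nothing is left.
So 3 days is not enough.
4 works (last occupied day: day 4): for example Algorithms -> day 3, Systems -> day 3, Databases -> day 4, Econ -> day 1, ML -> day 1, Chem -> day 2, Crypto -> day 2, Physics -> day 1.

4 days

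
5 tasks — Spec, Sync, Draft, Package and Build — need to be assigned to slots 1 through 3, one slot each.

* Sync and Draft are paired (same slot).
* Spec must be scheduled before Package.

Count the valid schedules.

27

Splitting on Spec: it can be 1 (18), 2 (9). Listing each branch's schedules as (Sync, Draft, Package, Build):
Spec=1: (1,1,2,1) (1,1,2,2) (1,1,2,3) (1,1,3,1) (1,1,3,2) (1,1,3,3) (2,2,2,1) (2,2,2,2) (2,2,2,3) (2,2,3,1) (2,2,3,2) (2,2,3,3) (3,3,2,1) (3,3,2,2) (3,3,2,3) (3,3,3,1) (3,3,3,2) (3,3,3,3) — 18.
Spec=2: (1,1,3,1) (1,1,3,2) (1,1,3,3) (2,2,3,1) (2,2,3,2) (2,2,3,3) (3,3,3,1) (3,3,3,2) (3,3,3,3) — 9.
Summing: 18 + 9 = 27.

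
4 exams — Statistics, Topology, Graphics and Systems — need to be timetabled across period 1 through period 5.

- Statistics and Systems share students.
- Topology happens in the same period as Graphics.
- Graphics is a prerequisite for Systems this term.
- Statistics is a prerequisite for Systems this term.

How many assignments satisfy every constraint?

30

Splitting on Statistics: it can be period 1 (10), period 2 (9), period 3 (7), period 4 (4). Listing each branch's schedules as (Topology, Graphics, Systems) by period number:
Statistics=period 1: (1,1,2) (1,1,3) (1,1,4) (1,1,5) (2,2,3) (2,2,4) (2,2,5) (3,3,4) (3,3,5) (4,4,5) — 10.
Statistics=period 2: (1,1,3) (1,1,4) (1,1,5) (2,2,3) (2,2,4) (2,2,5) (3,3,4) (3,3,5) (4,4,5) — 9.
Statistics=period 3: (1,1,4) (1,1,5) (2,2,4) (2,2,5) (3,3,4) (3,3,5) (4,4,5) — 7.
Statistics=period 4: (1,1,5) (2,2,5) (3,3,5) (4,4,5) — 4.
Summing: 10 + 9 + 7 + 4 = 30.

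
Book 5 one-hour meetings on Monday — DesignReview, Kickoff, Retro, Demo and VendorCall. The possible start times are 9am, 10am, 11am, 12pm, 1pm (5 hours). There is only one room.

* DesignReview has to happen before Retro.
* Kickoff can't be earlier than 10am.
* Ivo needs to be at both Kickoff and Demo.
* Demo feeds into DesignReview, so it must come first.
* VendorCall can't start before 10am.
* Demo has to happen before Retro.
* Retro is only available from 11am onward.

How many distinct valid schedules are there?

12

Splitting on DesignReview: it can be 10am (6), 11am (4), 12pm (2). Listing each branch's schedules as (Kickoff, Retro, Demo, VendorCall):
DesignReview=10am: (11am,12pm,9am,1pm) (11am,1pm,9am,12pm) (12pm,11am,9am,1pm) (12pm,1pm,9am,11am) (1pm,11am,9am,12pm) (1pm,12pm,9am,11am) — 6.
DesignReview=11am: (10am,12pm,9am,1pm) (10am,1pm,9am,12pm) (12pm,1pm,9am,10am) (1pm,12pm,9am,10am) — 4.
DesignReview=12pm: (10am,1pm,9am,11am) (11am,1pm,9am,10am) — 2.
Summing: 6 + 4 + 2 = 12.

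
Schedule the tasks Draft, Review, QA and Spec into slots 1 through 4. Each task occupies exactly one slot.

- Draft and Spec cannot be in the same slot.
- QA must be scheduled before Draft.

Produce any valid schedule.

Spec in 1; Draft in 2; Review in 1; QA in 1

Checking: QA(1) before Draft(2); Draft(2) != Spec(1).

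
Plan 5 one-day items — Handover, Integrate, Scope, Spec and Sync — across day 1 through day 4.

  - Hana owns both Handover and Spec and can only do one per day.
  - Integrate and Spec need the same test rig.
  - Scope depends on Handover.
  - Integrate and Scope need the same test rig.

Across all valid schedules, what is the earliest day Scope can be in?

day 2

Precedence pushes Scope to at least day 2.
Scope at day 2 is achievable: Integrate -> day 1, Spec -> day 2, Scope -> day 2, Handover -> day 1, Sync -> day 1.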